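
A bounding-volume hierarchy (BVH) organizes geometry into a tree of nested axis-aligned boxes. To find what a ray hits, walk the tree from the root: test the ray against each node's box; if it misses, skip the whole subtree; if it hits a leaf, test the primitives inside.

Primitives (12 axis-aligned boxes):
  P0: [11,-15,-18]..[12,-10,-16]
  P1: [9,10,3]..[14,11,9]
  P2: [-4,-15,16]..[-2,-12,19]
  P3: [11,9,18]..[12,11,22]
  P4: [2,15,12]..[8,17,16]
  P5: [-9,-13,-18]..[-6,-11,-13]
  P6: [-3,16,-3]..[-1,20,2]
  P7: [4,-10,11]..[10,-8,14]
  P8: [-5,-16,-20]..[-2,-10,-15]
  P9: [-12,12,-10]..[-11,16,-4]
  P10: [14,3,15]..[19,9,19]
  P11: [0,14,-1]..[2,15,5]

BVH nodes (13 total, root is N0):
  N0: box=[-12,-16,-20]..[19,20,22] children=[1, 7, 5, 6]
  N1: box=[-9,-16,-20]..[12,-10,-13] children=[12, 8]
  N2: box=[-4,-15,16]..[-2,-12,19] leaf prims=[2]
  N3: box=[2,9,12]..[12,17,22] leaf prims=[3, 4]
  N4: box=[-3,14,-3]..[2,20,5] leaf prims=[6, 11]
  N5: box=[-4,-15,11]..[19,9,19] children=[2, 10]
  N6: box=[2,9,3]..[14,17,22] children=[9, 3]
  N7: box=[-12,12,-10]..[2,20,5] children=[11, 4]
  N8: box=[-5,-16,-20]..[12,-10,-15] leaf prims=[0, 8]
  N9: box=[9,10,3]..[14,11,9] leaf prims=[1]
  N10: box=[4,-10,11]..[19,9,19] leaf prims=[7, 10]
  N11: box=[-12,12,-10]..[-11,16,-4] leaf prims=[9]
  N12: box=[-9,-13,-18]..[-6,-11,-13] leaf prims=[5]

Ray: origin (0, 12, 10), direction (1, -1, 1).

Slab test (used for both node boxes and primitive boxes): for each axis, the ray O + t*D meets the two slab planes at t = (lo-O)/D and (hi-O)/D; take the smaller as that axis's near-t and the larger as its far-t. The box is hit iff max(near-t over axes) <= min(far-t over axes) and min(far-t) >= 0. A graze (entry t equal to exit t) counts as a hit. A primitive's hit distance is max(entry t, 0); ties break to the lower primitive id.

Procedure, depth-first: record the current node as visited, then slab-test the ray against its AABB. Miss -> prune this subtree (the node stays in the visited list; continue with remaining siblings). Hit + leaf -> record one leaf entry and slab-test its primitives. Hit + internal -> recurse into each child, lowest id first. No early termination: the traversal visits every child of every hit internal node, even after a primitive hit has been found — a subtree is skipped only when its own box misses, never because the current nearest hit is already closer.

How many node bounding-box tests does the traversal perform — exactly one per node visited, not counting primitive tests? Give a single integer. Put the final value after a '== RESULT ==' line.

Traverse from the root:
N0 x:[-12,19] y:[-8,28] z:[-30,12] -> hit [-8,12], descend [1, 5, 6, 7]
  N1 x:[-9,12] y:[22,28] z:[-30,-23] -> miss, prune
  N5 x:[-4,19] y:[3,27] z:[1,9] -> hit [3,9], descend [2, 10]
    N2 x:[-4,-2] y:[24,27] z:[6,9] -> miss, prune
    N10 x:[4,19] y:[3,22] z:[1,9] -> hit [4,9] leaf, test {P7(miss), P10(miss)}
  N6 x:[2,14] y:[-5,3] z:[-7,12] -> hit [2,3], descend [3, 9]
    N3 x:[2,12] y:[-5,3] z:[2,12] -> hit [2,3] leaf, test {P3(miss), P4(miss)}
    N9 x:[9,14] y:[1,2] z:[-7,-1] -> miss, prune
  N7 x:[-12,2] y:[-8,0] z:[-20,-5] -> miss, prune

Summary -> nodes [0, 1, 5, 2, 10, 6, 3, 9, 7]; box-tests=9; leaf-entries=2; first=miss

== RESULT ==
9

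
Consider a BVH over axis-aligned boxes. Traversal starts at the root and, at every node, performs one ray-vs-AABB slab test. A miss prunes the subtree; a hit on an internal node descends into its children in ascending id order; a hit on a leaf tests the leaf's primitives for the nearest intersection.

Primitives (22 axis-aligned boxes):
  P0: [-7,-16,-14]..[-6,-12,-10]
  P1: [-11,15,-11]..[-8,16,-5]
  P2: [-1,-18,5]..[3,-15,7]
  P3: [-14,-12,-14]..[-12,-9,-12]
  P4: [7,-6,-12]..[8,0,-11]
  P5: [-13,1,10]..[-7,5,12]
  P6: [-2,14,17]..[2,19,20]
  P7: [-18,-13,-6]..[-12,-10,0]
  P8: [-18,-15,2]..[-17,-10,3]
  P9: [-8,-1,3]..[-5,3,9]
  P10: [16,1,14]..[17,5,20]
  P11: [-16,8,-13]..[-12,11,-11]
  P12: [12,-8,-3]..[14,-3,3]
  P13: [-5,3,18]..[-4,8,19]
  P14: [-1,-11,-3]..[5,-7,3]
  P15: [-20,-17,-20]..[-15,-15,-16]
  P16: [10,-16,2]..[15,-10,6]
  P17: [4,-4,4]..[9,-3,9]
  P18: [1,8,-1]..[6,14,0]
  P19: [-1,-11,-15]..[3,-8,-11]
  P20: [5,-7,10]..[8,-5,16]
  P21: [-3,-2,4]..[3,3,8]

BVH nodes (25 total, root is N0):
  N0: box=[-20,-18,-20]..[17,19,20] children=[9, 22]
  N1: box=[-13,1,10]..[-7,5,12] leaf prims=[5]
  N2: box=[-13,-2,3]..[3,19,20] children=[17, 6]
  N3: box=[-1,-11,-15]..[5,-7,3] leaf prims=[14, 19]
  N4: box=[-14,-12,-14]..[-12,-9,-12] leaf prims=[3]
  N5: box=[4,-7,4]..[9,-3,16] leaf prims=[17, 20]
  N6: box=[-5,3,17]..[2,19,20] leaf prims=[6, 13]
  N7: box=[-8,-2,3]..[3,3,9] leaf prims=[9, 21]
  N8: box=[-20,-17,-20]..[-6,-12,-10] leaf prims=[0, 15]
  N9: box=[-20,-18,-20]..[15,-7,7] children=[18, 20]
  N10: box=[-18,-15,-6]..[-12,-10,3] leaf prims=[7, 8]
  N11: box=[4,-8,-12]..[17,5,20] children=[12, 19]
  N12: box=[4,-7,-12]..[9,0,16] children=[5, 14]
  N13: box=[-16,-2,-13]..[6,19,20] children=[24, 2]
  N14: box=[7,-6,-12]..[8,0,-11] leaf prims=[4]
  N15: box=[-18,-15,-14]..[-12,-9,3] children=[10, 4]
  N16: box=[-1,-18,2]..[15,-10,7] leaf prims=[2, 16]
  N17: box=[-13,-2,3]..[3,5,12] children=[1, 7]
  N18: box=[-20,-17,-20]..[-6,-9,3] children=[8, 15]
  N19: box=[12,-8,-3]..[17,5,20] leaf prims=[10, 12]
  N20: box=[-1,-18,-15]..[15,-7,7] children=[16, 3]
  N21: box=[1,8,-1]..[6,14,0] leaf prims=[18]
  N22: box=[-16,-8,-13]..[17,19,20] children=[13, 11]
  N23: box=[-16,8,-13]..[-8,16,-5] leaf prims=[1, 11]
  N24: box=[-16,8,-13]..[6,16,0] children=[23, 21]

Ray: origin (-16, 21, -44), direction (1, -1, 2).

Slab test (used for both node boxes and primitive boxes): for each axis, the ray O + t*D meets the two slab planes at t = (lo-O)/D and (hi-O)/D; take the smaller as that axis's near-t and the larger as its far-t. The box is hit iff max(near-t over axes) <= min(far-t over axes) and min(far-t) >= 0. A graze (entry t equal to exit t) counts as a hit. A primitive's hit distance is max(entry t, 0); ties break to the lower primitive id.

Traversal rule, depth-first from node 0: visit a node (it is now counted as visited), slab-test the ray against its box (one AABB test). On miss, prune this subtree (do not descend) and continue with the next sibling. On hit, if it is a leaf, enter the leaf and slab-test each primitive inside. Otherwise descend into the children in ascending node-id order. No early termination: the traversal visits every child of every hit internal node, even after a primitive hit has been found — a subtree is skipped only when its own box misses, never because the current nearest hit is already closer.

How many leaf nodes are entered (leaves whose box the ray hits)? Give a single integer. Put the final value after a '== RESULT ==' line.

Walk:
N0 x:[-4,33] y:[2,39] z:[12,32] -> hit [12,32], descend [9, 22]
  N9 x:[-4,31] y:[28,39] z:[12,51/2] -> miss, prune
  N22 x:[0,33] y:[2,29] z:[31/2,32] -> hit [31/2,29], descend [11, 13]
    N11 x:[20,33] y:[16,29] z:[16,32] -> hit [20,29], descend [12, 19]
      N12 x:[20,25] y:[21,28] z:[16,30] -> hit [21,25], descend [5, 14]
        N5 x:[20,25] y:[24,28] z:[24,30] -> hit [24,25] leaf, test {P17@t=24, P20(miss)}
        N14 x:[23,24] y:[21,27] z:[16,33/2] -> miss, prune
      N19 x:[28,33] y:[16,29] z:[41/2,32] -> hit [28,29] leaf, test {P10(miss), P12(miss)}
    N13 x:[0,22] y:[2,23] z:[31/2,32] -> hit [31/2,22], descend [2, 24]
      N2 x:[3,19] y:[2,23] z:[47/2,32] -> miss, prune
      N24 x:[0,22] y:[5,13] z:[31/2,22] -> miss, prune

Summary -> nodes [0, 9, 22, 11, 12, 5, 14, 19, 13, 2, 24]; box-tests=11; leaf-entries=2; first=P17

== RESULT ==
2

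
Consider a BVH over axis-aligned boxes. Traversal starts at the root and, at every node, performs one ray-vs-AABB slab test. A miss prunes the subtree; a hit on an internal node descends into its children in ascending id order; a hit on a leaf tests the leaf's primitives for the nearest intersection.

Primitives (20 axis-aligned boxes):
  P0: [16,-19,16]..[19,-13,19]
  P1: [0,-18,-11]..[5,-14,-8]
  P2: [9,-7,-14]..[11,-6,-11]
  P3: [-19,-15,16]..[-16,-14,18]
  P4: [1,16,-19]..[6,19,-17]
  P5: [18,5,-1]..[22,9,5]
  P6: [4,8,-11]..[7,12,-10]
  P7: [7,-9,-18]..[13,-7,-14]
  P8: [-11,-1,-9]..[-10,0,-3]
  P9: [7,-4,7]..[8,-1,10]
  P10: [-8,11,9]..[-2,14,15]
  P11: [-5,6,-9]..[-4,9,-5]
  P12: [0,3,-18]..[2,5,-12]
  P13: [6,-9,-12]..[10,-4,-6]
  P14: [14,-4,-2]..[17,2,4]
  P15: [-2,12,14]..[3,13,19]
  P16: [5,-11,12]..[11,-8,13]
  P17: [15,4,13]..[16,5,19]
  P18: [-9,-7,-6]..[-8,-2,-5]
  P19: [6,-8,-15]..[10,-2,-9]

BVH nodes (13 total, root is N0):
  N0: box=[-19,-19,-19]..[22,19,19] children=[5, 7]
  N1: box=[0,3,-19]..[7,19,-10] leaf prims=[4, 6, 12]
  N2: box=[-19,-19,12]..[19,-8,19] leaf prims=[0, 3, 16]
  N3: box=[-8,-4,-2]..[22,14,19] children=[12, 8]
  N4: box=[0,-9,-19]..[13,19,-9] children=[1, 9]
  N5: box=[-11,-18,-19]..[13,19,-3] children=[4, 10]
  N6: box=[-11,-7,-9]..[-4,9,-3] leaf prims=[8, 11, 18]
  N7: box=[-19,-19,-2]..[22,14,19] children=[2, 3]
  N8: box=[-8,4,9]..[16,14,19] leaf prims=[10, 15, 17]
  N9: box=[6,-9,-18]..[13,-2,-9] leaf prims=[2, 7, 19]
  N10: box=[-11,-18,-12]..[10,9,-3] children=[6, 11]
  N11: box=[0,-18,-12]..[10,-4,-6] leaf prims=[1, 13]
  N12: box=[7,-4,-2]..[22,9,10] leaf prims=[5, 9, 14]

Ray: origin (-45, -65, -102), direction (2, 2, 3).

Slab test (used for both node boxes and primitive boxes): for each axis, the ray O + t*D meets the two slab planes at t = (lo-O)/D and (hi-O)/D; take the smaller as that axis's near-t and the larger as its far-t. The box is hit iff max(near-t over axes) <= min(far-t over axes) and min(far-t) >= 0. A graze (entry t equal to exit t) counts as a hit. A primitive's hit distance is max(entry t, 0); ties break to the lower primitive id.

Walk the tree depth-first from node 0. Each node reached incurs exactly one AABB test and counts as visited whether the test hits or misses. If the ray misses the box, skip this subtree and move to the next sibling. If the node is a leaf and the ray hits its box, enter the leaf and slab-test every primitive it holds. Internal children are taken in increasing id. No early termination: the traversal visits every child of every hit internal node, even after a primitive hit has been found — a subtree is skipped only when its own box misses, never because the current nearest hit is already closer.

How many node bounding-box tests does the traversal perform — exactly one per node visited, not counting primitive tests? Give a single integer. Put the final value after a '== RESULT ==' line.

Walk:
N0 x:[13,67/2] y:[23,42] z:[83/3,121/3] -> hit [83/3,67/2], descend [5, 7]
  N5 x:[17,29] y:[47/2,42] z:[83/3,33] -> hit [83/3,29], descend [4, 10]
    N4 x:[45/2,29] y:[28,42] z:[83/3,31] -> hit [28,29], descend [1, 9]
      N1 x:[45/2,26] y:[34,42] z:[83/3,92/3] -> miss, prune
      N9 x:[51/2,29] y:[28,63/2] z:[28,31] -> hit [28,29] leaf, test {P2(miss), P7@t=28, P19(miss)}
    N10 x:[17,55/2] y:[47/2,37] z:[30,33] -> miss, prune
  N7 x:[13,67/2] y:[23,79/2] z:[100/3,121/3] -> hit [100/3,67/2], descend [2, 3]
    N2 x:[13,32] y:[23,57/2] z:[38,121/3] -> miss, prune
    N3 x:[37/2,67/2] y:[61/2,79/2] z:[100/3,121/3] -> hit [100/3,67/2], descend [8, 12]
      N8 x:[37/2,61/2] y:[69/2,79/2] z:[37,121/3] -> miss, prune
      N12 x:[26,67/2] y:[61/2,37] z:[100/3,112/3] -> hit [100/3,67/2] leaf, test {P5(miss), P9(miss), P14(miss)}

Visited [0, 5, 4, 1, 9, 10, 7, 2, 3, 8, 12]. Tests: 11 box, 2 leaf. Nearest: P7.

== RESULT ==
11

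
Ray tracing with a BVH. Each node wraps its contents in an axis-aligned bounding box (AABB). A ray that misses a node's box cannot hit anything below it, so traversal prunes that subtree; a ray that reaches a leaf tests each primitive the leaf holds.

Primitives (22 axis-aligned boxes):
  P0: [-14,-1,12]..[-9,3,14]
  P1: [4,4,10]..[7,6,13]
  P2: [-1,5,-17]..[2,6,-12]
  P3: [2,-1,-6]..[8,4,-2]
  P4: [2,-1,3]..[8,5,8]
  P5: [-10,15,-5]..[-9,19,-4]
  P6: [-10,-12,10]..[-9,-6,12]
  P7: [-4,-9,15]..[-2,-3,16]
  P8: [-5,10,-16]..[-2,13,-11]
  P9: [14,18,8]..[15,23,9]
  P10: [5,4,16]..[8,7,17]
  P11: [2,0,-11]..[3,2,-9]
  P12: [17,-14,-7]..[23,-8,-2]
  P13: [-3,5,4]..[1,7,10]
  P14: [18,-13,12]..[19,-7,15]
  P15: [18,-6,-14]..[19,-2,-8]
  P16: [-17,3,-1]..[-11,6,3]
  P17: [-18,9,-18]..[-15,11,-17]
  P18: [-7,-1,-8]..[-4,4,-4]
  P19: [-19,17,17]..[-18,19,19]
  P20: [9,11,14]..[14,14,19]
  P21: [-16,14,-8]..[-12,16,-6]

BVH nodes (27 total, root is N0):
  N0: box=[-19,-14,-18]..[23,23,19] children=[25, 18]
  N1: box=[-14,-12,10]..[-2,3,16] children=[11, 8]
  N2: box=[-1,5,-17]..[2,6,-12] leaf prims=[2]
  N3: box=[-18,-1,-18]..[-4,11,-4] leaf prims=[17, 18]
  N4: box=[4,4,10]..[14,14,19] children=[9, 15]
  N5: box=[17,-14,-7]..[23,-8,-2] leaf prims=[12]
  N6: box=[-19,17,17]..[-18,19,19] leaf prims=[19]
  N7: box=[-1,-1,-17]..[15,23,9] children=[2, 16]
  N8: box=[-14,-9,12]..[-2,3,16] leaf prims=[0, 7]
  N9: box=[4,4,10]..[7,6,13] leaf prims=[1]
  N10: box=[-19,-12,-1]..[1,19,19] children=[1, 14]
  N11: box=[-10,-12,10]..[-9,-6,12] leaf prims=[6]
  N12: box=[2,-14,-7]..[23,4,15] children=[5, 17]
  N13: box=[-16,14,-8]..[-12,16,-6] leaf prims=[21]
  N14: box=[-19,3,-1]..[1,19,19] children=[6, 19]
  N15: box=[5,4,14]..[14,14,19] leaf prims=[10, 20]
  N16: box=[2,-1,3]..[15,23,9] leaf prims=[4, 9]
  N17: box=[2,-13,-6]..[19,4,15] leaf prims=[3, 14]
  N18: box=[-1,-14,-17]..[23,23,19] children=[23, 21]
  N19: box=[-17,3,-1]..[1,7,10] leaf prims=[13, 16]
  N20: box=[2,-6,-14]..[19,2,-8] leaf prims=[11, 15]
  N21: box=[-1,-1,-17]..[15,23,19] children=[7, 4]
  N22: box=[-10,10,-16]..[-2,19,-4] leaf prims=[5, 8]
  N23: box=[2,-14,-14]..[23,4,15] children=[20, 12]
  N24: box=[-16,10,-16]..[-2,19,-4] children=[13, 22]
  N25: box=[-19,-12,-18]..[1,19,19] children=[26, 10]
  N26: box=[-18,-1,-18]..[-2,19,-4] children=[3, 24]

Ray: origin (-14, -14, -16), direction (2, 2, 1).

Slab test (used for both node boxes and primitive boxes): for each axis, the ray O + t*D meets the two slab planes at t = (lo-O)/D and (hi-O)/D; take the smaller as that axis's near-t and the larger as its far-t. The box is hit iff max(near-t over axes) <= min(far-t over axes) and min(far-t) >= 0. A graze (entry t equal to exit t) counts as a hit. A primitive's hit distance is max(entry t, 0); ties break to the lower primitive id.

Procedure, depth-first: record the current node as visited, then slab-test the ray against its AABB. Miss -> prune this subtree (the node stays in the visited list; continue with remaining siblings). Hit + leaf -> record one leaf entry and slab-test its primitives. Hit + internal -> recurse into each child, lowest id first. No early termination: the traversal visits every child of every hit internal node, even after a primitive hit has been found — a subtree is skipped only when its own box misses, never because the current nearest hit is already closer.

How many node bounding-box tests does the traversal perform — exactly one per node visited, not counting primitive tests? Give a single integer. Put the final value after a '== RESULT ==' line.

Walk:
N0 x:[-5/2,37/2] y:[0,37/2] z:[-2,35] -> hit [0,37/2], descend [18, 25]
  N18 x:[13/2,37/2] y:[0,37/2] z:[-1,35] -> hit [13/2,37/2], descend [21, 23]
    N21 x:[13/2,29/2] y:[13/2,37/2] z:[-1,35] -> hit [13/2,29/2], descend [4, 7]
      N4 x:[9,14] y:[9,14] z:[26,35] -> miss, prune
      N7 x:[13/2,29/2] y:[13/2,37/2] z:[-1,25] -> hit [13/2,29/2], descend [2, 16]
        N2 x:[13/2,8] y:[19/2,10] z:[-1,4] -> miss, prune
        N16 x:[8,29/2] y:[13/2,37/2] z:[19,25] -> miss, prune
    N23 x:[8,37/2] y:[0,9] z:[2,31] -> hit [8,9], descend [12, 20]
      N12 x:[8,37/2] y:[0,9] z:[9,31] -> hit [9,9], descend [5, 17]
        N5 x:[31/2,37/2] y:[0,3] z:[9,14] -> miss, prune
        N17 x:[8,33/2] y:[1/2,9] z:[10,31] -> miss, prune
      N20 x:[8,33/2] y:[4,8] z:[2,8] -> hit [8,8] leaf, test {P11(miss), P15(miss)}
  N25 x:[-5/2,15/2] y:[1,33/2] z:[-2,35] -> hit [1,15/2], descend [10, 26]
    N10 x:[-5/2,15/2] y:[1,33/2] z:[15,35] -> miss, prune
    N26 x:[-2,6] y:[13/2,33/2] z:[-2,12] -> miss, prune

15 AABB tests over nodes [0, 18, 21, 4, 7, 2, 16, 23, 12, 5, 17, 20, 25, 10, 26]; 1 leaf entered; closest miss.

== RESULT ==
15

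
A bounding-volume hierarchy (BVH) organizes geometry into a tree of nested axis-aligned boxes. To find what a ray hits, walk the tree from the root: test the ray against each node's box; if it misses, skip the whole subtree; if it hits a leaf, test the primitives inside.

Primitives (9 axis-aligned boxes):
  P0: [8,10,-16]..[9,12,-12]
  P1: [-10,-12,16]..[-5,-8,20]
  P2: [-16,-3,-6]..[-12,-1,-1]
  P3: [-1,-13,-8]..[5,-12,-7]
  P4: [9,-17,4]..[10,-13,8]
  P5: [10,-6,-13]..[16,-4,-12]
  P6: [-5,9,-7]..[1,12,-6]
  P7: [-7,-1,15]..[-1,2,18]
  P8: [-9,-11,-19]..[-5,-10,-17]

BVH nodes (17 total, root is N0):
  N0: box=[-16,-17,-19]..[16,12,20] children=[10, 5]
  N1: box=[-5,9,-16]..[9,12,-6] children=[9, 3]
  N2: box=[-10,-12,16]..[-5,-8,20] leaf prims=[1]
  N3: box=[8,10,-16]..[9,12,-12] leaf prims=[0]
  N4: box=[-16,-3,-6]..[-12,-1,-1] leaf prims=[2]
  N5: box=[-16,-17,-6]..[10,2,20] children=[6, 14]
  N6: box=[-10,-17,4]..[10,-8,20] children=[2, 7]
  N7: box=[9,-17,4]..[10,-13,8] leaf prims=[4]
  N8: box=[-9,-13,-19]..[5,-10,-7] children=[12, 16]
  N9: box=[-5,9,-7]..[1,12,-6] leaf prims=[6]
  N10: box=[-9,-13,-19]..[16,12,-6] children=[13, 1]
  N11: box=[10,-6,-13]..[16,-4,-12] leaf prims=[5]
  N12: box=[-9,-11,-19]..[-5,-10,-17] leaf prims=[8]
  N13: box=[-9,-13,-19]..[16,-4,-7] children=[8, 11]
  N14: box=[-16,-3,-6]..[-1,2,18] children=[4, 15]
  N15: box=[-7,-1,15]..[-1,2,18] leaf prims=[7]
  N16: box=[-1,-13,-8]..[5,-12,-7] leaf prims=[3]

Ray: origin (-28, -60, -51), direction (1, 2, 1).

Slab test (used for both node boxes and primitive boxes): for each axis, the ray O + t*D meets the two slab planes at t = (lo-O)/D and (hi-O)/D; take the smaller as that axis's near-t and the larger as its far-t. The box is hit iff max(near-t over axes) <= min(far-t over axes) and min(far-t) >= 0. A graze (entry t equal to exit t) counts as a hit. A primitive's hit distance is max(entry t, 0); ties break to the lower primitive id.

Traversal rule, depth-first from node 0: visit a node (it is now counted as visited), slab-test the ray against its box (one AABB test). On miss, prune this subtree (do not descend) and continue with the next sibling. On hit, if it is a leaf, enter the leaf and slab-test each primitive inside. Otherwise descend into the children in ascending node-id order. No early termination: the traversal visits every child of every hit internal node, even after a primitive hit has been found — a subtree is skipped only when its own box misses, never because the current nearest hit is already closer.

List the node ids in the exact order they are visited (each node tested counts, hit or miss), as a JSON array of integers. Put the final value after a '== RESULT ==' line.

Trace the traversal:
N0 x:[12,44] y:[43/2,36] z:[32,71] -> hit [32,36], descend [5, 10]
  N5 x:[12,38] y:[43/2,31] z:[45,71] -> miss, prune
  N10 x:[19,44] y:[47/2,36] z:[32,45] -> hit [32,36], descend [1, 13]
    N1 x:[23,37] y:[69/2,36] z:[35,45] -> hit [35,36], descend [3, 9]
      N3 x:[36,37] y:[35,36] z:[35,39] -> hit [36,36] leaf, test {P0@t=36}
      N9 x:[23,29] y:[69/2,36] z:[44,45] -> miss, prune
    N13 x:[19,44] y:[47/2,28] z:[32,44] -> miss, prune

Visited [0, 5, 10, 1, 3, 9, 13]. Tests: 7 box, 1 leaf. Nearest: P0.

== RESULT ==
[0, 5, 10, 1, 3, 9, 13]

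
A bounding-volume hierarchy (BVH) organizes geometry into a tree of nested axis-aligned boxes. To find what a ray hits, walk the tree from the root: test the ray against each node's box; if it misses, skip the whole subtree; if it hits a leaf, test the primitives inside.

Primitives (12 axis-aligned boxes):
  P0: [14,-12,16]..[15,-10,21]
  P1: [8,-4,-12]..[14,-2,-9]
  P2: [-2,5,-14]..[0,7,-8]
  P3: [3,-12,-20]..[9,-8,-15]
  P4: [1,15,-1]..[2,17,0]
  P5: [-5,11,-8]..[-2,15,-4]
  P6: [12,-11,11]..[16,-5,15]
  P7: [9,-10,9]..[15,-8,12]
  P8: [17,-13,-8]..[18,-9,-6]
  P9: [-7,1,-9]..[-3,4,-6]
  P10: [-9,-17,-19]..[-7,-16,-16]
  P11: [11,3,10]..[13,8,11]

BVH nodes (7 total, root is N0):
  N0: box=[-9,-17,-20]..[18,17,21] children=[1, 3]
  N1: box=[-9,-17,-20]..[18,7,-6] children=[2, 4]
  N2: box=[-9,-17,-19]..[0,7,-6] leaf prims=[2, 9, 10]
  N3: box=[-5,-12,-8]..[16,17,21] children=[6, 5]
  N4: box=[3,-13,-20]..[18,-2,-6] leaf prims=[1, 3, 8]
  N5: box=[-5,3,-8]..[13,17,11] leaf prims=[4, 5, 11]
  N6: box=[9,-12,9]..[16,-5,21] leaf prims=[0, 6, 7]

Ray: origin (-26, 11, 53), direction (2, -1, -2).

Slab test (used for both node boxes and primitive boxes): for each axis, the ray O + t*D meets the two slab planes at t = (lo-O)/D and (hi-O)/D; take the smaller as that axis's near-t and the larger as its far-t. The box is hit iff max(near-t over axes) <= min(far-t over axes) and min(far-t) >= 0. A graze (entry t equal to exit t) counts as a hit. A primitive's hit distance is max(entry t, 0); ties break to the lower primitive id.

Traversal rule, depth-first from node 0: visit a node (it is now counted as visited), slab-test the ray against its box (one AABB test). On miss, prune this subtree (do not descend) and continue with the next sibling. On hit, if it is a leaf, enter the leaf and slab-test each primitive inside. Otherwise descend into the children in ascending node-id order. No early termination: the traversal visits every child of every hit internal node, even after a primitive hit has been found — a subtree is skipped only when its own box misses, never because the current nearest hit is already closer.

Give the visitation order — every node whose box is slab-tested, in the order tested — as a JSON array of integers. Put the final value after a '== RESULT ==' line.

Trace the traversal:
N0 x:[17/2,22] y:[-6,28] z:[16,73/2] -> hit [16,22], descend [1, 3]
  N1 x:[17/2,22] y:[4,28] z:[59/2,73/2] -> miss, prune
  N3 x:[21/2,21] y:[-6,23] z:[16,61/2] -> hit [16,21], descend [5, 6]
    N5 x:[21/2,39/2] y:[-6,8] z:[21,61/2] -> miss, prune
    N6 x:[35/2,21] y:[16,23] z:[16,22] -> hit [35/2,21] leaf, test {P0(miss), P6@t=19, P7@t=41/2}

5 AABB tests over nodes [0, 1, 3, 5, 6]; 1 leaf entered; closest P6.

== RESULT ==
[0, 1, 3, 5, 6]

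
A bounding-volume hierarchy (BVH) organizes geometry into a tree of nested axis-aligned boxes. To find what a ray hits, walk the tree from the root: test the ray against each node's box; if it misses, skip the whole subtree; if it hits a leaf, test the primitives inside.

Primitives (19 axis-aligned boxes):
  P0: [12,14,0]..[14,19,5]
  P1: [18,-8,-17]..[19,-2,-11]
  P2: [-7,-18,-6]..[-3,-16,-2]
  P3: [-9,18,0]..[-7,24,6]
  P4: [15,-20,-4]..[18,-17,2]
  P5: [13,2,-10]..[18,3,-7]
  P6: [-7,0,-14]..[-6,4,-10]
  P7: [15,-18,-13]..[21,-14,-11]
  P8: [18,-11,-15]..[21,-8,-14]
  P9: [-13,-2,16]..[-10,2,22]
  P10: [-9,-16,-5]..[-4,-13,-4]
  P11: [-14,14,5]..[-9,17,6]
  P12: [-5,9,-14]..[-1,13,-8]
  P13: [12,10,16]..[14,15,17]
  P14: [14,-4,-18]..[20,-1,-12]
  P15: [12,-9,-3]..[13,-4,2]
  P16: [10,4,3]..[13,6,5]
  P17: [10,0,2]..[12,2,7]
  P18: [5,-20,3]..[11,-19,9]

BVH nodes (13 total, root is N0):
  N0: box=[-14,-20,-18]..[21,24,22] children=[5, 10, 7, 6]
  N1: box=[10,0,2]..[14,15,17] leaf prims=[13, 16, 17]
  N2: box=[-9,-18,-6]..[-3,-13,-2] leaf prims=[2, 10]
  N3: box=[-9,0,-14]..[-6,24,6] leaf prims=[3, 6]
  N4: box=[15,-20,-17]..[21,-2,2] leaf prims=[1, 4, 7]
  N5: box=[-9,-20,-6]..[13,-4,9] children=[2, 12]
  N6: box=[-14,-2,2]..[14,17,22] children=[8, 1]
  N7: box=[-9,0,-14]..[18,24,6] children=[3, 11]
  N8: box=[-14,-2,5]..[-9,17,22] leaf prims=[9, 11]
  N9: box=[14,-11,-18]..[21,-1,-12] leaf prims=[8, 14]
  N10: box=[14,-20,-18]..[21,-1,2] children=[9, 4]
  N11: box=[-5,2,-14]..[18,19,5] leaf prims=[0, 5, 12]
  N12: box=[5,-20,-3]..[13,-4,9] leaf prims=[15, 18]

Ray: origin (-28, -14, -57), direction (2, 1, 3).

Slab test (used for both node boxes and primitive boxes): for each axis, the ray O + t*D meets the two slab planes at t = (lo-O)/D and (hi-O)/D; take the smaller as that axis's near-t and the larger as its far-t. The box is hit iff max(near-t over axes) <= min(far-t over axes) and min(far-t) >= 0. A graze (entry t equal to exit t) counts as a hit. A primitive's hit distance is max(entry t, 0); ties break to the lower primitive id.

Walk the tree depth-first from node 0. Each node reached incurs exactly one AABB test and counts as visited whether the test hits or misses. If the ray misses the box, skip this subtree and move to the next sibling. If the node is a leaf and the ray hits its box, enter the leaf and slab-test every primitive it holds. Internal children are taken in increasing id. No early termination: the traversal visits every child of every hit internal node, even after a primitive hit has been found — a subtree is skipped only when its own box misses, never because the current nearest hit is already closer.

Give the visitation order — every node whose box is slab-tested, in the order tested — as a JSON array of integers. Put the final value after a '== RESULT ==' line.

Traverse from the root:
N0 x:[7,49/2] y:[-6,38] z:[13,79/3] -> hit [13,49/2], descend [5, 6, 7, 10]
  N5 x:[19/2,41/2] y:[-6,10] z:[17,22] -> miss, prune
  N6 x:[7,21] y:[12,31] z:[59/3,79/3] -> hit [59/3,21], descend [1, 8]
    N1 x:[19,21] y:[14,29] z:[59/3,74/3] -> hit [59/3,21] leaf, test {P13(miss), P16@t=20, P17(miss)}
    N8 x:[7,19/2] y:[12,31] z:[62/3,79/3] -> miss, prune
  N7 x:[19/2,23] y:[14,38] z:[43/3,21] -> hit [43/3,21], descend [3, 11]
    N3 x:[19/2,11] y:[14,38] z:[43/3,21] -> miss, prune
    N11 x:[23/2,23] y:[16,33] z:[43/3,62/3] -> hit [16,62/3] leaf, test {P0(miss), P5(miss), P12(miss)}
  N10 x:[21,49/2] y:[-6,13] z:[13,59/3] -> miss, prune

Summary -> nodes [0, 5, 6, 1, 8, 7, 3, 11, 10]; box-tests=9; leaf-entries=2; first=P16

== RESULT ==
[0, 5, 6, 1, 8, 7, 3, 11, 10]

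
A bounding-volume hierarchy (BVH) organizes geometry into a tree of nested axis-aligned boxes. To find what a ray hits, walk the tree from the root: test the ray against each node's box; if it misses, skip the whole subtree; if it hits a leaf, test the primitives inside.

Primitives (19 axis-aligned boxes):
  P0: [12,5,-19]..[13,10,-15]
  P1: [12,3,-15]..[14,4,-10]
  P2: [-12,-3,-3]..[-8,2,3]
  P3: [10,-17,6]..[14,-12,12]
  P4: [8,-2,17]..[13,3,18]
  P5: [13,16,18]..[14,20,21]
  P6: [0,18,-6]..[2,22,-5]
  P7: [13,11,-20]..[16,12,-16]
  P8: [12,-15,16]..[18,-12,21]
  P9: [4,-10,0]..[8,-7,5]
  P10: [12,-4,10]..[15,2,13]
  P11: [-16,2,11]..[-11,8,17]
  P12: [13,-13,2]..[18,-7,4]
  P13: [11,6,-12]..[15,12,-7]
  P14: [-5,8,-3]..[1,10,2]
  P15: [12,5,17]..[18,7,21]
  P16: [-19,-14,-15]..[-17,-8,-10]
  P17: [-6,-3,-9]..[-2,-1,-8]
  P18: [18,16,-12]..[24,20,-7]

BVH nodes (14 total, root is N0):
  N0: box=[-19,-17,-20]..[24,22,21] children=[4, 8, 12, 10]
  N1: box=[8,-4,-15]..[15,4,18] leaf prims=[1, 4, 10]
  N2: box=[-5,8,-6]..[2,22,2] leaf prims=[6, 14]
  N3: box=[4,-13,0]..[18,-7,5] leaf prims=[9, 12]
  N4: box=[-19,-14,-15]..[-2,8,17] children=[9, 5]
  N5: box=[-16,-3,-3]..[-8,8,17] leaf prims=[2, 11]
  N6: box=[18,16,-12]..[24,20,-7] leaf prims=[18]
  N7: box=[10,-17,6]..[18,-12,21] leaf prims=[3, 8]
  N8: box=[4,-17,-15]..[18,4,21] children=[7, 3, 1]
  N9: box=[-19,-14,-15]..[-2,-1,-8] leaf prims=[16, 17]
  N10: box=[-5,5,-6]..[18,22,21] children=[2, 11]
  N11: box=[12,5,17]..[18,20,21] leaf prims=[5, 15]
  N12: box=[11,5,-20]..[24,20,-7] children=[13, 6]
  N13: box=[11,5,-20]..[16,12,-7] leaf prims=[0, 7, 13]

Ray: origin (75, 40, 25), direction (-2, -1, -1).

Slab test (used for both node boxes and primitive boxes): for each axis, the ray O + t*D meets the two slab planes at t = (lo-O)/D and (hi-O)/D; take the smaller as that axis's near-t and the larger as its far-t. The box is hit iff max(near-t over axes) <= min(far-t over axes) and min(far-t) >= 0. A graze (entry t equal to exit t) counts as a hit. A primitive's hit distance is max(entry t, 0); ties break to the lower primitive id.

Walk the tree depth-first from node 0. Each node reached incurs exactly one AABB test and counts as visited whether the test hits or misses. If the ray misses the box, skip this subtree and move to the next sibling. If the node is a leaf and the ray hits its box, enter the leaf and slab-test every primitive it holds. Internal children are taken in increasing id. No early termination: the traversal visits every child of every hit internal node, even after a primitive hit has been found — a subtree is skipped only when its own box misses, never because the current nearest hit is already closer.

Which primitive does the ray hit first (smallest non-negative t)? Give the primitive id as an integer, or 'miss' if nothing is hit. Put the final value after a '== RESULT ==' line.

Traverse from the root:
N0 x:[51/2,47] y:[18,57] z:[4,45] -> hit [51/2,45], descend [4, 8, 10, 12]
  N4 x:[77/2,47] y:[32,54] z:[8,40] -> hit [77/2,40], descend [5, 9]
    N5 x:[83/2,91/2] y:[32,43] z:[8,28] -> miss, prune
    N9 x:[77/2,47] y:[41,54] z:[33,40] -> miss, prune
  N8 x:[57/2,71/2] y:[36,57] z:[4,40] -> miss, prune
  N10 x:[57/2,40] y:[18,35] z:[4,31] -> hit [57/2,31], descend [2, 11]
    N2 x:[73/2,40] y:[18,32] z:[23,31] -> miss, prune
    N11 x:[57/2,63/2] y:[20,35] z:[4,8] -> miss, prune
  N12 x:[51/2,32] y:[20,35] z:[32,45] -> hit [32,32], descend [6, 13]
    N6 x:[51/2,57/2] y:[20,24] z:[32,37] -> miss, prune
    N13 x:[59/2,32] y:[28,35] z:[32,45] -> hit [32,32] leaf, test {P0(miss), P7(miss), P13@t=32}

11 AABB tests over nodes [0, 4, 5, 9, 8, 10, 2, 11, 12, 6, 13]; 1 leaf entered; closest P13.

== RESULT ==
13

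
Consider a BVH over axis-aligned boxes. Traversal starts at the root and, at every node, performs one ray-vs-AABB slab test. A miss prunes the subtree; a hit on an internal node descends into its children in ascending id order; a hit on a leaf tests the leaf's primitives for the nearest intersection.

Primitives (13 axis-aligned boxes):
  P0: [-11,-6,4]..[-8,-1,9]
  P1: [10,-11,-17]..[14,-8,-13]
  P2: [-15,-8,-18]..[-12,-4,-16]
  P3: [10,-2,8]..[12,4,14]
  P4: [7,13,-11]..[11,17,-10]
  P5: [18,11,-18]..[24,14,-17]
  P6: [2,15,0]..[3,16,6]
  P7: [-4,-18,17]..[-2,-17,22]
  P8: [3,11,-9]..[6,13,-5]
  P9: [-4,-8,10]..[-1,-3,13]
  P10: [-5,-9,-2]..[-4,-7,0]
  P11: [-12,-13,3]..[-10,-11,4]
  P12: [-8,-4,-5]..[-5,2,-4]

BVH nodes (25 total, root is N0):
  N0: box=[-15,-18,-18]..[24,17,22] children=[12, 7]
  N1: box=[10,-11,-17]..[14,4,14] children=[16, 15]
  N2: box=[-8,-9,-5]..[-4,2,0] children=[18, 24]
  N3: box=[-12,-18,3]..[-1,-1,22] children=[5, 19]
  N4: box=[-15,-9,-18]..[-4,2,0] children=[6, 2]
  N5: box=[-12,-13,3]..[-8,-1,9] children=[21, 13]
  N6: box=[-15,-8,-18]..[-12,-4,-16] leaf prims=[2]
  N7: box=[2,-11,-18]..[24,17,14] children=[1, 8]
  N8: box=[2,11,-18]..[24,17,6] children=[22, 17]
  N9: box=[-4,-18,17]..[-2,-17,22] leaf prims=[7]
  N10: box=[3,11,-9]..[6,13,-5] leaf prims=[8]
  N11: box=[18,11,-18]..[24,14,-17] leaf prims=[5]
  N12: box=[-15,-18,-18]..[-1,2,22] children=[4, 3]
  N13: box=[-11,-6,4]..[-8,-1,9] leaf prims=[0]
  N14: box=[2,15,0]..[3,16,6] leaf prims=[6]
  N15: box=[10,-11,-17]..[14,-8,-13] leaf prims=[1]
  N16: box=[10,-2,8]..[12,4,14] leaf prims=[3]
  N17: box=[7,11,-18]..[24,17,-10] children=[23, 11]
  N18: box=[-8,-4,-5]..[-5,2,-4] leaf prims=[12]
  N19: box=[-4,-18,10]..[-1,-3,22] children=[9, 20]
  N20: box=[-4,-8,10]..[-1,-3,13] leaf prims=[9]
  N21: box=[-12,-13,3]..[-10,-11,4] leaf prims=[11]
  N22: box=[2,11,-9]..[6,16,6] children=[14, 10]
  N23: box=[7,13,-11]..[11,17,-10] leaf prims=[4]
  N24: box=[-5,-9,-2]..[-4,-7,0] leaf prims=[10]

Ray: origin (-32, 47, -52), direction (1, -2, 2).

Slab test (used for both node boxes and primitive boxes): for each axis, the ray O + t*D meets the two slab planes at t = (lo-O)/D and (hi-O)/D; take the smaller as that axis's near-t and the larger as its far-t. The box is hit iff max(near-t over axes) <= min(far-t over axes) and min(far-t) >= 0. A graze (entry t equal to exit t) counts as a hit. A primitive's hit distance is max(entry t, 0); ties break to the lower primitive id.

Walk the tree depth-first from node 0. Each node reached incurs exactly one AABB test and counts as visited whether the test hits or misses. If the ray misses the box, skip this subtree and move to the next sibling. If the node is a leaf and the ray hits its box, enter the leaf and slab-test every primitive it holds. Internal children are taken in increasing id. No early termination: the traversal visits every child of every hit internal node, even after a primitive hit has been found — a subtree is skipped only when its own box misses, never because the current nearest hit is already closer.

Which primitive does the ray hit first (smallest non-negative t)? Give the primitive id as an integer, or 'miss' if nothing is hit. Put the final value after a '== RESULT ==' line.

Traverse from the root:
N0 x:[17,56] y:[15,65/2] z:[17,37] -> hit [17,65/2], descend [7, 12]
  N7 x:[34,56] y:[15,29] z:[17,33] -> miss, prune
  N12 x:[17,31] y:[45/2,65/2] z:[17,37] -> hit [45/2,31], descend [3, 4]
    N3 x:[20,31] y:[24,65/2] z:[55/2,37] -> hit [55/2,31], descend [5, 19]
      N5 x:[20,24] y:[24,30] z:[55/2,61/2] -> miss, prune
      N19 x:[28,31] y:[25,65/2] z:[31,37] -> hit [31,31], descend [9, 20]
        N9 x:[28,30] y:[32,65/2] z:[69/2,37] -> miss, prune
        N20 x:[28,31] y:[25,55/2] z:[31,65/2] -> miss, prune
    N4 x:[17,28] y:[45/2,28] z:[17,26] -> hit [45/2,26], descend [2, 6]
      N2 x:[24,28] y:[45/2,28] z:[47/2,26] -> hit [24,26], descend [18, 24]
        N18 x:[24,27] y:[45/2,51/2] z:[47/2,24] -> hit [24,24] leaf, test {P12@t=24}
        N24 x:[27,28] y:[27,28] z:[25,26] -> miss, prune
      N6 x:[17,20] y:[51/2,55/2] z:[17,18] -> miss, prune

Summary -> nodes [0, 7, 12, 3, 5, 19, 9, 20, 4, 2, 18, 24, 6]; box-tests=13; leaf-entries=1; first=P12

== RESULT ==
12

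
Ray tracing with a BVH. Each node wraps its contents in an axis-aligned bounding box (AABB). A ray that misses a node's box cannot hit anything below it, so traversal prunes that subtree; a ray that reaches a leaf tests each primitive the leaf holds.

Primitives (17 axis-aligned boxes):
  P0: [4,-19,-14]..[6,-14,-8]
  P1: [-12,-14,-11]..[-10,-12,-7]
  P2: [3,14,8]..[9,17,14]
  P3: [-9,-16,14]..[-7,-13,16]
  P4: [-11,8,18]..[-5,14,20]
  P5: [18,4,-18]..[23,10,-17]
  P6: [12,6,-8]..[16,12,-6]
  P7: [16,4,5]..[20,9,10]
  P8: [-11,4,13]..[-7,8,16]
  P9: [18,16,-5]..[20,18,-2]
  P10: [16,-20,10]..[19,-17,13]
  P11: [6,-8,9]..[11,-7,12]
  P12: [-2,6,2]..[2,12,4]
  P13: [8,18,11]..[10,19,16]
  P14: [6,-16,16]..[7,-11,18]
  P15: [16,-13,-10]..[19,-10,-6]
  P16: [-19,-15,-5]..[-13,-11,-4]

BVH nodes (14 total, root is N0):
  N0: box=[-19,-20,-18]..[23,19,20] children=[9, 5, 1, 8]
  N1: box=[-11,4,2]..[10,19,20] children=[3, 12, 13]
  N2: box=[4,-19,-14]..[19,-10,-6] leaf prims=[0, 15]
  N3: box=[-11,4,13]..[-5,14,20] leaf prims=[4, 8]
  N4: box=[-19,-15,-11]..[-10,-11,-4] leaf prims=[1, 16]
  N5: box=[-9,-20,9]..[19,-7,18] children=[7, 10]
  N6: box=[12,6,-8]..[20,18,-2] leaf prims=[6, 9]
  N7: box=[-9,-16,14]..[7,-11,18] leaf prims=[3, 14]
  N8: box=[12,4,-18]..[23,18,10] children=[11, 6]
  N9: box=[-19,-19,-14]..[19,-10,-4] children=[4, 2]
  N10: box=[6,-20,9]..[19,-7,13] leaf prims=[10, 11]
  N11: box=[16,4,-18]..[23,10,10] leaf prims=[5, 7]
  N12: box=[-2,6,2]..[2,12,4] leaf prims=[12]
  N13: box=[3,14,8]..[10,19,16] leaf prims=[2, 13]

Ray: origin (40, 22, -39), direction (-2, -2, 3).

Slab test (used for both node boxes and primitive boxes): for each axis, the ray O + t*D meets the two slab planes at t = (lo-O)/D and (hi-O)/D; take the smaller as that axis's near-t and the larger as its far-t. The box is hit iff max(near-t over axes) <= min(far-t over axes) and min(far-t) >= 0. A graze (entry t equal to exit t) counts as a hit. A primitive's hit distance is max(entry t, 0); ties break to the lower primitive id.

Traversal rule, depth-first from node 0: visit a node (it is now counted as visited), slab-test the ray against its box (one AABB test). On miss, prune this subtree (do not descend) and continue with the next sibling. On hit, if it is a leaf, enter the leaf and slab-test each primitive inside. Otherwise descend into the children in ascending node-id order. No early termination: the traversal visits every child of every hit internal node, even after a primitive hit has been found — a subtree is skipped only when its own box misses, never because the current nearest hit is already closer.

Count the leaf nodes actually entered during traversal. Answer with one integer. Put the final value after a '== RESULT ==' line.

Traverse from the root:
N0 x:[17/2,59/2] y:[3/2,21] z:[7,59/3] -> hit [17/2,59/3], descend [1, 5, 8, 9]
  N1 x:[15,51/2] y:[3/2,9] z:[41/3,59/3] -> miss, prune
  N5 x:[21/2,49/2] y:[29/2,21] z:[16,19] -> hit [16,19], descend [7, 10]
    N7 x:[33/2,49/2] y:[33/2,19] z:[53/3,19] -> hit [53/3,19] leaf, test {P3(miss), P14(miss)}
    N10 x:[21/2,17] y:[29/2,21] z:[16,52/3] -> hit [16,17] leaf, test {P10(miss), P11(miss)}
  N8 x:[17/2,14] y:[2,9] z:[7,49/3] -> hit [17/2,9], descend [6, 11]
    N6 x:[10,14] y:[2,8] z:[31/3,37/3] -> miss, prune
    N11 x:[17/2,12] y:[6,9] z:[7,49/3] -> hit [17/2,9] leaf, test {P5(miss), P7(miss)}
  N9 x:[21/2,59/2] y:[16,41/2] z:[25/3,35/3] -> miss, prune

Summary -> nodes [0, 1, 5, 7, 10, 8, 6, 11, 9]; box-tests=9; leaf-entries=3; first=miss

== RESULT ==
3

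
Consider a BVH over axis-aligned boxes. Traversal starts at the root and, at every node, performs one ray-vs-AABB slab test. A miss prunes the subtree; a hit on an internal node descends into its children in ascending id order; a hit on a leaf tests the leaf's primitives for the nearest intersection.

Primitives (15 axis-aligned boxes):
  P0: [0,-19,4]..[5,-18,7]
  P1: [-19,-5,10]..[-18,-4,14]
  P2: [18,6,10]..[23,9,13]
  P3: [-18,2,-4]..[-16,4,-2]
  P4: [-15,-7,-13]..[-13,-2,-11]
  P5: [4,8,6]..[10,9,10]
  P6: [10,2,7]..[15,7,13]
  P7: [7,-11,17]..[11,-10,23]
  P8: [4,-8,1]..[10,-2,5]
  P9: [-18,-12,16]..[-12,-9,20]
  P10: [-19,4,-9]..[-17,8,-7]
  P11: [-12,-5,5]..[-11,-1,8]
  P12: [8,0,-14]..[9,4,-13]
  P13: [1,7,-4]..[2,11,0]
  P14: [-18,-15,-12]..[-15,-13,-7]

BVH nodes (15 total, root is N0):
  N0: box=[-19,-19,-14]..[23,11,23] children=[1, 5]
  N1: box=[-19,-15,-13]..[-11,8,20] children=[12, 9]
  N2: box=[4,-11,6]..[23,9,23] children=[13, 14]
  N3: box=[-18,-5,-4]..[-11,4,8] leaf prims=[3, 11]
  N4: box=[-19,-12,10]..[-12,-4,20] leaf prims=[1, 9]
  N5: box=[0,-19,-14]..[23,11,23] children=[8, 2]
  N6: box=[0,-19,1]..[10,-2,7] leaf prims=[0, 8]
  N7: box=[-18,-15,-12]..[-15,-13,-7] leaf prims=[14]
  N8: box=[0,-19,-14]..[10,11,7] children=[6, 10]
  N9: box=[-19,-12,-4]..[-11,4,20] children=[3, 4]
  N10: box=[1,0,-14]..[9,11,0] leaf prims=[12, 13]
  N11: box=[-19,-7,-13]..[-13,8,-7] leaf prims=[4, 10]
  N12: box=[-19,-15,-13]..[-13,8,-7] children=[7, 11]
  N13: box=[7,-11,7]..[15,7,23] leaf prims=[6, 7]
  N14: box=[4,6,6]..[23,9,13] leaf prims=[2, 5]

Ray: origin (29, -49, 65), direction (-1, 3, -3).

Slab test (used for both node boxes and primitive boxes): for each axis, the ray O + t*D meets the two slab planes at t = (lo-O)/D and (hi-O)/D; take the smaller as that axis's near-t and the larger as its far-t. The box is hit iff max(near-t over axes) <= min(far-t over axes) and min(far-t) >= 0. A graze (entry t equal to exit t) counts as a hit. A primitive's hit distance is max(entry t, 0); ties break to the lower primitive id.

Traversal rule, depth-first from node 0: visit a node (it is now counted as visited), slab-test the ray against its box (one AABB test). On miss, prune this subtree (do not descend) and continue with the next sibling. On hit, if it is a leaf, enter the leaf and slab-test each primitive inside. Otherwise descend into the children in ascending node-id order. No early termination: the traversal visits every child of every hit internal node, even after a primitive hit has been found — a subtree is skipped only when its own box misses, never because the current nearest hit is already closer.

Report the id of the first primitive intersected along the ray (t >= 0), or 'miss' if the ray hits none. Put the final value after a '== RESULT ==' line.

Trace the traversal:
N0 x:[6,48] y:[10,20] z:[14,79/3] -> hit [14,20], descend [1, 5]
  N1 x:[40,48] y:[34/3,19] z:[15,26] -> miss, prune
  N5 x:[6,29] y:[10,20] z:[14,79/3] -> hit [14,20], descend [2, 8]
    N2 x:[6,25] y:[38/3,58/3] z:[14,59/3] -> hit [14,58/3], descend [13, 14]
      N13 x:[14,22] y:[38/3,56/3] z:[14,58/3] -> hit [14,56/3] leaf, test {P6@t=52/3, P7(miss)}
      N14 x:[6,25] y:[55/3,58/3] z:[52/3,59/3] -> hit [55/3,58/3] leaf, test {P2(miss), P5@t=19}
    N8 x:[19,29] y:[10,20] z:[58/3,79/3] -> hit [58/3,20], descend [6, 10]
      N6 x:[19,29] y:[10,47/3] z:[58/3,64/3] -> miss, prune
      N10 x:[20,28] y:[49/3,20] z:[65/3,79/3] -> miss, prune

9 AABB tests over nodes [0, 1, 5, 2, 13, 14, 8, 6, 10]; 2 leaves entered; closest P6.

== RESULT ==
6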